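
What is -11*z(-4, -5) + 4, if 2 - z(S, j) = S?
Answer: -62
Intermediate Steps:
z(S, j) = 2 - S
-11*z(-4, -5) + 4 = -11*(2 - 1*(-4)) + 4 = -11*(2 + 4) + 4 = -11*6 + 4 = -66 + 4 = -62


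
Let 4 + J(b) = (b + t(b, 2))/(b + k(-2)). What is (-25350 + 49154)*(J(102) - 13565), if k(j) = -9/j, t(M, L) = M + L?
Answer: -68788442140/213 ≈ -3.2295e+8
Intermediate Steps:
t(M, L) = L + M
J(b) = -4 + (2 + 2*b)/(9/2 + b) (J(b) = -4 + (b + (2 + b))/(b - 9/(-2)) = -4 + (2 + 2*b)/(b - 9*(-½)) = -4 + (2 + 2*b)/(b + 9/2) = -4 + (2 + 2*b)/(9/2 + b))
(-25350 + 49154)*(J(102) - 13565) = (-25350 + 49154)*(4*(-8 - 1*102)/(9 + 2*102) - 13565) = 23804*(4*(-8 - 102)/(9 + 204) - 13565) = 23804*(4*(-110)/213 - 13565) = 23804*(4*(1/213)*(-110) - 13565) = 23804*(-440/213 - 13565) = 23804*(-2889785/213) = -68788442140/213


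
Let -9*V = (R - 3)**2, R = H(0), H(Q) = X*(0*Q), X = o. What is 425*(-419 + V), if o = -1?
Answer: -178500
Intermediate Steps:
X = -1
H(Q) = 0 (H(Q) = -0*Q = -1*0 = 0)
R = 0
V = -1 (V = -(0 - 3)**2/9 = -1/9*(-3)**2 = -1/9*9 = -1)
425*(-419 + V) = 425*(-419 - 1) = 425*(-420) = -178500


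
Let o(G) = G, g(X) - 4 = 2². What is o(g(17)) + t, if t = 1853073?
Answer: 1853081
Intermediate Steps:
g(X) = 8 (g(X) = 4 + 2² = 4 + 4 = 8)
o(g(17)) + t = 8 + 1853073 = 1853081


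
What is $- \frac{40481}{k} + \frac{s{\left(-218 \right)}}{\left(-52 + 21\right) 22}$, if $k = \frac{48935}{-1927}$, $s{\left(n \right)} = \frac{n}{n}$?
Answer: $\frac{53200647999}{33373670} \approx 1594.1$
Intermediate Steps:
$s{\left(n \right)} = 1$
$k = - \frac{48935}{1927}$ ($k = 48935 \left(- \frac{1}{1927}\right) = - \frac{48935}{1927} \approx -25.394$)
$- \frac{40481}{k} + \frac{s{\left(-218 \right)}}{\left(-52 + 21\right) 22} = - \frac{40481}{- \frac{48935}{1927}} + 1 \frac{1}{\left(-52 + 21\right) 22} = \left(-40481\right) \left(- \frac{1927}{48935}\right) + 1 \frac{1}{\left(-31\right) 22} = \frac{78006887}{48935} + 1 \frac{1}{-682} = \frac{78006887}{48935} + 1 \left(- \frac{1}{682}\right) = \frac{78006887}{48935} - \frac{1}{682} = \frac{53200647999}{33373670}$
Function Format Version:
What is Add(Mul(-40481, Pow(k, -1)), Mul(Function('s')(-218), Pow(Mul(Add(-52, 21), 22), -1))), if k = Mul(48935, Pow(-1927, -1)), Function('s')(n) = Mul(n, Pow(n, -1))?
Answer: Rational(53200647999, 33373670) ≈ 1594.1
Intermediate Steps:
Function('s')(n) = 1
k = Rational(-48935, 1927) (k = Mul(48935, Rational(-1, 1927)) = Rational(-48935, 1927) ≈ -25.394)
Add(Mul(-40481, Pow(k, -1)), Mul(Function('s')(-218), Pow(Mul(Add(-52, 21), 22), -1))) = Add(Mul(-40481, Pow(Rational(-48935, 1927), -1)), Mul(1, Pow(Mul(Add(-52, 21), 22), -1))) = Add(Mul(-40481, Rational(-1927, 48935)), Mul(1, Pow(Mul(-31, 22), -1))) = Add(Rational(78006887, 48935), Mul(1, Pow(-682, -1))) = Add(Rational(78006887, 48935), Mul(1, Rational(-1, 682))) = Add(Rational(78006887, 48935), Rational(-1, 682)) = Rational(53200647999, 33373670)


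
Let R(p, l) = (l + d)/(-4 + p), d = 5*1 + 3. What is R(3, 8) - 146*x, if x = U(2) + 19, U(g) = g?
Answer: -3082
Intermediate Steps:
d = 8 (d = 5 + 3 = 8)
R(p, l) = (8 + l)/(-4 + p) (R(p, l) = (l + 8)/(-4 + p) = (8 + l)/(-4 + p))
x = 21 (x = 2 + 19 = 21)
R(3, 8) - 146*x = (8 + 8)/(-4 + 3) - 146*21 = 16/(-1) - 3066 = -1*16 - 3066 = -16 - 3066 = -3082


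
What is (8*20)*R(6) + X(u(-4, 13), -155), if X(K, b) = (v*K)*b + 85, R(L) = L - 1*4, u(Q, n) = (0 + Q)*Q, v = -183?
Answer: 454245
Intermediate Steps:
u(Q, n) = Q² (u(Q, n) = Q*Q = Q²)
R(L) = -4 + L (R(L) = L - 4 = -4 + L)
X(K, b) = 85 - 183*K*b (X(K, b) = (-183*K)*b + 85 = -183*K*b + 85 = 85 - 183*K*b)
(8*20)*R(6) + X(u(-4, 13), -155) = (8*20)*(-4 + 6) + (85 - 183*(-4)²*(-155)) = 160*2 + (85 - 183*16*(-155)) = 320 + (85 + 453840) = 320 + 453925 = 454245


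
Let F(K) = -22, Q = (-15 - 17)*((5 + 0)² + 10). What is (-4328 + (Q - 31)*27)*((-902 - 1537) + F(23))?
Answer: 87131705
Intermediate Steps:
Q = -1120 (Q = -32*(5² + 10) = -32*(25 + 10) = -32*35 = -1120)
(-4328 + (Q - 31)*27)*((-902 - 1537) + F(23)) = (-4328 + (-1120 - 31)*27)*((-902 - 1537) - 22) = (-4328 - 1151*27)*(-2439 - 22) = (-4328 - 31077)*(-2461) = -35405*(-2461) = 87131705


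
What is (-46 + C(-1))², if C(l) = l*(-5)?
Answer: 1681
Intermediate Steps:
C(l) = -5*l
(-46 + C(-1))² = (-46 - 5*(-1))² = (-46 + 5)² = (-41)² = 1681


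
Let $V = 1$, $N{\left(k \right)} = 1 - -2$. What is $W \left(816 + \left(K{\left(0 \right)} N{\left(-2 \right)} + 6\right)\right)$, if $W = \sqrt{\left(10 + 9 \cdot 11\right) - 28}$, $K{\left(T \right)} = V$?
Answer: $7425$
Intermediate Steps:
$N{\left(k \right)} = 3$ ($N{\left(k \right)} = 1 + 2 = 3$)
$K{\left(T \right)} = 1$
$W = 9$ ($W = \sqrt{\left(10 + 99\right) - 28} = \sqrt{109 - 28} = \sqrt{81} = 9$)
$W \left(816 + \left(K{\left(0 \right)} N{\left(-2 \right)} + 6\right)\right) = 9 \left(816 + \left(1 \cdot 3 + 6\right)\right) = 9 \left(816 + \left(3 + 6\right)\right) = 9 \left(816 + 9\right) = 9 \cdot 825 = 7425$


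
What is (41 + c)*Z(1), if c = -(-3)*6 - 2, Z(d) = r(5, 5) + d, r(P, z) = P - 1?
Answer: 285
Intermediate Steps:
r(P, z) = -1 + P
Z(d) = 4 + d (Z(d) = (-1 + 5) + d = 4 + d)
c = 16 (c = -3*(-6) - 2 = 18 - 2 = 16)
(41 + c)*Z(1) = (41 + 16)*(4 + 1) = 57*5 = 285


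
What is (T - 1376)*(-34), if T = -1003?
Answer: 80886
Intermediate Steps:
(T - 1376)*(-34) = (-1003 - 1376)*(-34) = -2379*(-34) = 80886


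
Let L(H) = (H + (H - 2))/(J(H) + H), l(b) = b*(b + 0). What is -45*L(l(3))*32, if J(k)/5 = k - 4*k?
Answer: 1280/7 ≈ 182.86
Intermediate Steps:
l(b) = b² (l(b) = b*b = b²)
J(k) = -15*k (J(k) = 5*(k - 4*k) = 5*(-3*k) = -15*k)
L(H) = -(-2 + 2*H)/(14*H) (L(H) = (H + (H - 2))/(-15*H + H) = (H + (-2 + H))/((-14*H)) = (-2 + 2*H)*(-1/(14*H)) = -(-2 + 2*H)/(14*H))
-45*L(l(3))*32 = -45*(1 - 1*3²)/(7*(3²))*32 = -45*(1 - 1*9)/(7*9)*32 = -45*(1 - 9)/(7*9)*32 = -45*(-8)/(7*9)*32 = -45*(-8/63)*32 = (40/7)*32 = 1280/7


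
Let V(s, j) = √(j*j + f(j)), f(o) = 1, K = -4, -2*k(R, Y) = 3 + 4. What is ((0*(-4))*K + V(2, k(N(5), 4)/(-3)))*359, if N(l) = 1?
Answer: 359*√85/6 ≈ 551.64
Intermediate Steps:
k(R, Y) = -7/2 (k(R, Y) = -(3 + 4)/2 = -½*7 = -7/2)
V(s, j) = √(1 + j²) (V(s, j) = √(j*j + 1) = √(j² + 1) = √(1 + j²))
((0*(-4))*K + V(2, k(N(5), 4)/(-3)))*359 = ((0*(-4))*(-4) + √(1 + (-7/2/(-3))²))*359 = (0*(-4) + √(1 + (-7/2*(-⅓))²))*359 = (0 + √(1 + (7/6)²))*359 = (0 + √(1 + 49/36))*359 = (0 + √(85/36))*359 = (0 + √85/6)*359 = (√85/6)*359 = 359*√85/6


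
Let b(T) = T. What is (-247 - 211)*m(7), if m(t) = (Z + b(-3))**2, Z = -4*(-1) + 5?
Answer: -16488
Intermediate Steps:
Z = 9 (Z = 4 + 5 = 9)
m(t) = 36 (m(t) = (9 - 3)**2 = 6**2 = 36)
(-247 - 211)*m(7) = (-247 - 211)*36 = -458*36 = -16488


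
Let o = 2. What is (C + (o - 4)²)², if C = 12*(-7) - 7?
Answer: 7569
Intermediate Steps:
C = -91 (C = -84 - 7 = -91)
(C + (o - 4)²)² = (-91 + (2 - 4)²)² = (-91 + (-2)²)² = (-91 + 4)² = (-87)² = 7569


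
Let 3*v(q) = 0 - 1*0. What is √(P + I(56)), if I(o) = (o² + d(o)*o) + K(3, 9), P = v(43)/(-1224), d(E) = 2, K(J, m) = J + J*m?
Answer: √3278 ≈ 57.254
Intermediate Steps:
v(q) = 0 (v(q) = (0 - 1*0)/3 = (0 + 0)/3 = (⅓)*0 = 0)
P = 0 (P = 0/(-1224) = 0*(-1/1224) = 0)
I(o) = 30 + o² + 2*o (I(o) = (o² + 2*o) + 3*(1 + 9) = (o² + 2*o) + 3*10 = (o² + 2*o) + 30 = 30 + o² + 2*o)
√(P + I(56)) = √(0 + (30 + 56² + 2*56)) = √(0 + (30 + 3136 + 112)) = √(0 + 3278) = √3278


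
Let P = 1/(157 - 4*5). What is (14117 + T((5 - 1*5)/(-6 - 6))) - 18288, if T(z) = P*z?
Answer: -4171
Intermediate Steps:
P = 1/137 (P = 1/(157 - 20) = 1/137 ≈ 0.0072993)
T(z) = z/137
(14117 + T((5 - 1*5)/(-6 - 6))) - 18288 = (14117 + ((5 - 1*5)/(-6 - 6))/137) - 18288 = (14117 + ((5 - 5)/(-12))/137) - 18288 = (14117 + (0*(-1/12))/137) - 18288 = (14117 + (1/137)*0) - 18288 = (14117 + 0) - 18288 = 14117 - 18288 = -4171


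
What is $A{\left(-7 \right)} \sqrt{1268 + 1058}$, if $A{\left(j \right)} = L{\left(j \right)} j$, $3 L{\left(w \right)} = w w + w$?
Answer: $- 98 \sqrt{2326} \approx -4726.4$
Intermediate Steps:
$L{\left(w \right)} = \frac{w}{3} + \frac{w^{2}}{3}$ ($L{\left(w \right)} = \frac{w w + w}{3} = \frac{w^{2} + w}{3} = \frac{w + w^{2}}{3} = \frac{w}{3} + \frac{w^{2}}{3}$)
$A{\left(j \right)} = \frac{j^{2} \left(1 + j\right)}{3}$ ($A{\left(j \right)} = \frac{j \left(1 + j\right)}{3} j = \frac{j^{2} \left(1 + j\right)}{3}$)
$A{\left(-7 \right)} \sqrt{1268 + 1058} = \frac{\left(-7\right)^{2} \left(1 - 7\right)}{3} \sqrt{1268 + 1058} = \frac{1}{3} \cdot 49 \left(-6\right) \sqrt{2326} = - 98 \sqrt{2326}$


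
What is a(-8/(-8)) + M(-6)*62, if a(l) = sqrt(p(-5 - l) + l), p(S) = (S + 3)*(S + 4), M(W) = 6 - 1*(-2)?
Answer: 496 + sqrt(7) ≈ 498.65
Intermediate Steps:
M(W) = 8 (M(W) = 6 + 2 = 8)
p(S) = (3 + S)*(4 + S)
a(l) = sqrt(-23 + (-5 - l)**2 - 6*l) (a(l) = sqrt((12 + (-5 - l)**2 + 7*(-5 - l)) + l) = sqrt((12 + (-5 - l)**2 + (-35 - 7*l)) + l) = sqrt((-23 + (-5 - l)**2 - 7*l) + l) = sqrt(-23 + (-5 - l)**2 - 6*l))
a(-8/(-8)) + M(-6)*62 = sqrt(2 + (-8/(-8))**2 + 4*(-8/(-8))) + 8*62 = sqrt(2 + (-8*(-1/8))**2 + 4*(-8*(-1/8))) + 496 = sqrt(2 + 1**2 + 4*1) + 496 = sqrt(2 + 1 + 4) + 496 = sqrt(7) + 496 = 496 + sqrt(7)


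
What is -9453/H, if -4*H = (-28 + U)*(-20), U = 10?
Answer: 3151/30 ≈ 105.03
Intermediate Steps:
H = -90 (H = -(-28 + 10)*(-20)/4 = -(-9)*(-20)/2 = -1/4*360 = -90)
-9453/H = -9453/(-90) = -9453*(-1/90) = 3151/30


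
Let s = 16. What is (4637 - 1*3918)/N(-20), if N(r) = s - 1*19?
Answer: -719/3 ≈ -239.67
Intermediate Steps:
N(r) = -3 (N(r) = 16 - 1*19 = 16 - 19 = -3)
(4637 - 1*3918)/N(-20) = (4637 - 1*3918)/(-3) = (4637 - 3918)*(-⅓) = 719*(-⅓) = -719/3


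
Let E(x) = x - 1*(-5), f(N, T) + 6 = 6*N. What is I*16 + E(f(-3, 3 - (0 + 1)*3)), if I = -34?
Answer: -563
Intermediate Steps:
f(N, T) = -6 + 6*N
E(x) = 5 + x (E(x) = x + 5 = 5 + x)
I*16 + E(f(-3, 3 - (0 + 1)*3)) = -34*16 + (5 + (-6 + 6*(-3))) = -544 + (5 + (-6 - 18)) = -544 + (5 - 24) = -544 - 19 = -563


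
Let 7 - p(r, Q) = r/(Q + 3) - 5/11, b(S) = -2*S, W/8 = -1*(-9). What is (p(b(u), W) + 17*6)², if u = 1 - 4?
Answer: 904686084/75625 ≈ 11963.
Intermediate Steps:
u = -3
W = 72 (W = 8*(-1*(-9)) = 8*9 = 72)
p(r, Q) = 82/11 - r/(3 + Q) (p(r, Q) = 7 - (r/(Q + 3) - 5/11) = 7 - (r/(3 + Q) - 5*1/11) = 7 - (r/(3 + Q) - 5/11) = 7 - (-5/11 + r/(3 + Q)) = 7 + (5/11 - r/(3 + Q)) = 82/11 - r/(3 + Q))
(p(b(u), W) + 17*6)² = ((246 - (-22)*(-3) + 82*72)/(11*(3 + 72)) + 17*6)² = ((1/11)*(246 - 11*6 + 5904)/75 + 102)² = ((1/11)*(1/75)*(246 - 66 + 5904) + 102)² = ((1/11)*(1/75)*6084 + 102)² = (2028/275 + 102)² = (30078/275)² = 904686084/75625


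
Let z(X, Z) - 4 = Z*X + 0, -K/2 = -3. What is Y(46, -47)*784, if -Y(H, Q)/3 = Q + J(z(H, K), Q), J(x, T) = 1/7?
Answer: 110208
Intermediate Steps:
K = 6 (K = -2*(-3) = 6)
z(X, Z) = 4 + X*Z (z(X, Z) = 4 + (Z*X + 0) = 4 + (X*Z + 0) = 4 + X*Z)
J(x, T) = ⅐
Y(H, Q) = -3/7 - 3*Q (Y(H, Q) = -3*(Q + ⅐) = -3*(⅐ + Q) = -3/7 - 3*Q)
Y(46, -47)*784 = (-3/7 - 3*(-47))*784 = (-3/7 + 141)*784 = (984/7)*784 = 110208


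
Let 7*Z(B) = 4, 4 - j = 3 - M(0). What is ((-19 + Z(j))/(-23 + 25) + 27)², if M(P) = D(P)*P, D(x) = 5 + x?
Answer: 62001/196 ≈ 316.33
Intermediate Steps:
M(P) = P*(5 + P) (M(P) = (5 + P)*P = P*(5 + P))
j = 1 (j = 4 - (3 - 0*(5 + 0)) = 4 - (3 - 0*5) = 4 - (3 - 1*0) = 4 - (3 + 0) = 4 - 1*3 = 4 - 3 = 1)
Z(B) = 4/7 (Z(B) = (⅐)*4 = 4/7)
((-19 + Z(j))/(-23 + 25) + 27)² = ((-19 + 4/7)/(-23 + 25) + 27)² = (-129/7/2 + 27)² = (-129/7*½ + 27)² = (-129/14 + 27)² = (249/14)² = 62001/196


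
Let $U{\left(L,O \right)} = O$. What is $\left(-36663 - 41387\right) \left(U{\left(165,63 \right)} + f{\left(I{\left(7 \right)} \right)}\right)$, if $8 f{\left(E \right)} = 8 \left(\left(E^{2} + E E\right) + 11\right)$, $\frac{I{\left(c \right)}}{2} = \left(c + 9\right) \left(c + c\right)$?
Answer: $-31335670100$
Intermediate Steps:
$I{\left(c \right)} = 4 c \left(9 + c\right)$ ($I{\left(c \right)} = 2 \left(c + 9\right) \left(c + c\right) = 2 \left(9 + c\right) 2 c = 2 \cdot 2 c \left(9 + c\right) = 4 c \left(9 + c\right)$)
$f{\left(E \right)} = 11 + 2 E^{2}$ ($f{\left(E \right)} = \frac{8 \left(\left(E^{2} + E E\right) + 11\right)}{8} = \frac{8 \left(\left(E^{2} + E^{2}\right) + 11\right)}{8} = \frac{8 \left(2 E^{2} + 11\right)}{8} = \frac{8 \left(11 + 2 E^{2}\right)}{8} = \frac{88 + 16 E^{2}}{8} = 11 + 2 E^{2}$)
$\left(-36663 - 41387\right) \left(U{\left(165,63 \right)} + f{\left(I{\left(7 \right)} \right)}\right) = \left(-36663 - 41387\right) \left(63 + \left(11 + 2 \left(4 \cdot 7 \left(9 + 7\right)\right)^{2}\right)\right) = - 78050 \left(63 + \left(11 + 2 \left(4 \cdot 7 \cdot 16\right)^{2}\right)\right) = - 78050 \left(63 + \left(11 + 2 \cdot 448^{2}\right)\right) = - 78050 \left(63 + \left(11 + 2 \cdot 200704\right)\right) = - 78050 \left(63 + \left(11 + 401408\right)\right) = - 78050 \left(63 + 401419\right) = \left(-78050\right) 401482 = -31335670100$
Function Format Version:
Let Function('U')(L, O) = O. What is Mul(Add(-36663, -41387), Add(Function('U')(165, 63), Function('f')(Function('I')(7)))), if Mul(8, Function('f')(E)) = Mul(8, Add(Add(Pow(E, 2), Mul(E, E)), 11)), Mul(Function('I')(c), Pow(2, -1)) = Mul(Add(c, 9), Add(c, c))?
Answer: -31335670100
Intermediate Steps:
Function('I')(c) = Mul(4, c, Add(9, c)) (Function('I')(c) = Mul(2, Mul(Add(c, 9), Add(c, c))) = Mul(2, Mul(Add(9, c), Mul(2, c))) = Mul(2, Mul(2, c, Add(9, c))) = Mul(4, c, Add(9, c)))
Function('f')(E) = Add(11, Mul(2, Pow(E, 2))) (Function('f')(E) = Mul(Rational(1, 8), Mul(8, Add(Add(Pow(E, 2), Mul(E, E)), 11))) = Mul(Rational(1, 8), Mul(8, Add(Add(Pow(E, 2), Pow(E, 2)), 11))) = Mul(Rational(1, 8), Mul(8, Add(Mul(2, Pow(E, 2)), 11))) = Mul(Rational(1, 8), Mul(8, Add(11, Mul(2, Pow(E, 2))))) = Mul(Rational(1, 8), Add(88, Mul(16, Pow(E, 2)))) = Add(11, Mul(2, Pow(E, 2))))
Mul(Add(-36663, -41387), Add(Function('U')(165, 63), Function('f')(Function('I')(7)))) = Mul(Add(-36663, -41387), Add(63, Add(11, Mul(2, Pow(Mul(4, 7, Add(9, 7)), 2))))) = Mul(-78050, Add(63, Add(11, Mul(2, Pow(Mul(4, 7, 16), 2))))) = Mul(-78050, Add(63, Add(11, Mul(2, Pow(448, 2))))) = Mul(-78050, Add(63, Add(11, Mul(2, 200704)))) = Mul(-78050, Add(63, Add(11, 401408))) = Mul(-78050, Add(63, 401419)) = Mul(-78050, 401482) = -31335670100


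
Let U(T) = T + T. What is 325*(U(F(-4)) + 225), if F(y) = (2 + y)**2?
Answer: 75725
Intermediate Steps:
U(T) = 2*T
325*(U(F(-4)) + 225) = 325*(2*(2 - 4)**2 + 225) = 325*(2*(-2)**2 + 225) = 325*(2*4 + 225) = 325*(8 + 225) = 325*233 = 75725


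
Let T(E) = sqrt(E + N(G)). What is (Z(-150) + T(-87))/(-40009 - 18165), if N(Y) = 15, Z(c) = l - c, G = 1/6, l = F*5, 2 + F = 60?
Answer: -220/29087 - 3*I*sqrt(2)/29087 ≈ -0.0075635 - 0.00014586*I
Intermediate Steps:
F = 58 (F = -2 + 60 = 58)
l = 290 (l = 58*5 = 290)
G = 1/6 ≈ 0.16667
Z(c) = 290 - c
T(E) = sqrt(15 + E) (T(E) = sqrt(E + 15) = sqrt(15 + E))
(Z(-150) + T(-87))/(-40009 - 18165) = ((290 - 1*(-150)) + sqrt(15 - 87))/(-40009 - 18165) = ((290 + 150) + sqrt(-72))/(-58174) = (440 + 6*I*sqrt(2))*(-1/58174) = -220/29087 - 3*I*sqrt(2)/29087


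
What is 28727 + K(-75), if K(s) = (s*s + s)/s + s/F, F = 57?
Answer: 544382/19 ≈ 28652.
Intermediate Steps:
K(s) = s/57 + (s + s**2)/s (K(s) = (s*s + s)/s + s/57 = (s**2 + s)/s + s*(1/57) = (s + s**2)/s + s/57 = s/57 + (s + s**2)/s)
28727 + K(-75) = 28727 + (1 + (58/57)*(-75)) = 28727 + (1 - 1450/19) = 28727 - 1431/19 = 544382/19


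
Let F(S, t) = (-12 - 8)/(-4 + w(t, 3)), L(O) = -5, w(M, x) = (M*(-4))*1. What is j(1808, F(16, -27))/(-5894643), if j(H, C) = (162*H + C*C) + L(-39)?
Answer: -197994341/3984778668 ≈ -0.049688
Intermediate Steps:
w(M, x) = -4*M (w(M, x) = -4*M*1 = -4*M)
F(S, t) = -20/(-4 - 4*t) (F(S, t) = (-12 - 8)/(-4 - 4*t) = -20/(-4 - 4*t))
j(H, C) = -5 + C**2 + 162*H (j(H, C) = (162*H + C*C) - 5 = (162*H + C**2) - 5 = (C**2 + 162*H) - 5 = -5 + C**2 + 162*H)
j(1808, F(16, -27))/(-5894643) = (-5 + (5/(1 - 27))**2 + 162*1808)/(-5894643) = (-5 + (5/(-26))**2 + 292896)*(-1/5894643) = (-5 + (5*(-1/26))**2 + 292896)*(-1/5894643) = (-5 + (-5/26)**2 + 292896)*(-1/5894643) = (-5 + 25/676 + 292896)*(-1/5894643) = (197994341/676)*(-1/5894643) = -197994341/3984778668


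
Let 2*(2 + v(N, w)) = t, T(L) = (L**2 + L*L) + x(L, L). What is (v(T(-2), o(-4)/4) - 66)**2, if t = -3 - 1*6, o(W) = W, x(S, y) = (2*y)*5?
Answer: 21025/4 ≈ 5256.3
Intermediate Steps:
x(S, y) = 10*y
T(L) = 2*L**2 + 10*L (T(L) = (L**2 + L*L) + 10*L = (L**2 + L**2) + 10*L = 2*L**2 + 10*L)
t = -9 (t = -3 - 6 = -9)
v(N, w) = -13/2 (v(N, w) = -2 + (1/2)*(-9) = -2 - 9/2 = -13/2)
(v(T(-2), o(-4)/4) - 66)**2 = (-13/2 - 66)**2 = (-145/2)**2 = 21025/4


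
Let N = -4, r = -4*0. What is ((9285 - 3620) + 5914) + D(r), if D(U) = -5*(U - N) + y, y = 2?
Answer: 11561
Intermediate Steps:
r = 0
D(U) = -18 - 5*U (D(U) = -5*(U - 1*(-4)) + 2 = -5*(U + 4) + 2 = -5*(4 + U) + 2 = (-20 - 5*U) + 2 = -18 - 5*U)
((9285 - 3620) + 5914) + D(r) = ((9285 - 3620) + 5914) + (-18 - 5*0) = (5665 + 5914) + (-18 + 0) = 11579 - 18 = 11561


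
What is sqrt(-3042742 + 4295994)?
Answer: 2*sqrt(313313) ≈ 1119.5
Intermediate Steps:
sqrt(-3042742 + 4295994) = sqrt(1253252) = 2*sqrt(313313)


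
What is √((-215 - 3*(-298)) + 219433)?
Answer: 4*√13757 ≈ 469.16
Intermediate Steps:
√((-215 - 3*(-298)) + 219433) = √((-215 + 894) + 219433) = √(679 + 219433) = √220112 = 4*√13757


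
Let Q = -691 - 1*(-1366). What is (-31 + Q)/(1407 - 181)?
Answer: 322/613 ≈ 0.52529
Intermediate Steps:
Q = 675 (Q = -691 + 1366 = 675)
(-31 + Q)/(1407 - 181) = (-31 + 675)/(1407 - 181) = 644/1226 = 644*(1/1226) = 322/613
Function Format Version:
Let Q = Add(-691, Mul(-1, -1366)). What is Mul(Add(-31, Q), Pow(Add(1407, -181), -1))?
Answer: Rational(322, 613) ≈ 0.52529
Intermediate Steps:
Q = 675 (Q = Add(-691, 1366) = 675)
Mul(Add(-31, Q), Pow(Add(1407, -181), -1)) = Mul(Add(-31, 675), Pow(Add(1407, -181), -1)) = Mul(644, Pow(1226, -1)) = Mul(644, Rational(1, 1226)) = Rational(322, 613)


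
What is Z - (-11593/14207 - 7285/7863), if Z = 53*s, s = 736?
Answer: 4357764329882/111709641 ≈ 39010.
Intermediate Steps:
Z = 39008 (Z = 53*736 = 39008)
Z - (-11593/14207 - 7285/7863) = 39008 - (-11593/14207 - 7285/7863) = 39008 - 1*(-194653754/111709641) = 39008 + 194653754/111709641 = 4357764329882/111709641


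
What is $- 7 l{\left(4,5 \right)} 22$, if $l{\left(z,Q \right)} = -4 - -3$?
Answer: $154$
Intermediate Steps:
$l{\left(z,Q \right)} = -1$ ($l{\left(z,Q \right)} = -4 + 3 = -1$)
$- 7 l{\left(4,5 \right)} 22 = \left(-7\right) \left(-1\right) 22 = 7 \cdot 22 = 154$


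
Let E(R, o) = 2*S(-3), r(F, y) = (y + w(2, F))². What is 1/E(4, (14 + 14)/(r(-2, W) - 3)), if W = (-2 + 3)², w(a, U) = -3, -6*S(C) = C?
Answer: 1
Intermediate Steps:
S(C) = -C/6
W = 1 (W = 1² = 1)
r(F, y) = (-3 + y)² (r(F, y) = (y - 3)² = (-3 + y)²)
E(R, o) = 1 (E(R, o) = 2*(-⅙*(-3)) = 2*(½) = 1)
1/E(4, (14 + 14)/(r(-2, W) - 3)) = 1/1 = 1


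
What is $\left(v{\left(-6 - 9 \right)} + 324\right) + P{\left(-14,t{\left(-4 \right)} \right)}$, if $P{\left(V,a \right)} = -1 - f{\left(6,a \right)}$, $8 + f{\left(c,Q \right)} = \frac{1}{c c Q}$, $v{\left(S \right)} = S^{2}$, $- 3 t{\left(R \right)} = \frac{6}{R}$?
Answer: $\frac{10007}{18} \approx 555.94$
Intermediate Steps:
$t{\left(R \right)} = - \frac{2}{R}$ ($t{\left(R \right)} = - \frac{6 \frac{1}{R}}{3} = - \frac{2}{R}$)
$f{\left(c,Q \right)} = -8 + \frac{1}{Q c^{2}}$ ($f{\left(c,Q \right)} = -8 + \frac{1}{c c Q} = -8 + \frac{1}{c^{2} Q} = -8 + \frac{1}{Q c^{2}}$)
$P{\left(V,a \right)} = 7 - \frac{1}{36 a}$ ($P{\left(V,a \right)} = -1 - \left(-8 + \frac{1}{a 36}\right) = -1 - \left(-8 + \frac{1}{a} \frac{1}{36}\right) = -1 - \left(-8 + \frac{1}{36 a}\right) = -1 + \left(8 - \frac{1}{36 a}\right) = 7 - \frac{1}{36 a}$)
$\left(v{\left(-6 - 9 \right)} + 324\right) + P{\left(-14,t{\left(-4 \right)} \right)} = \left(\left(-6 - 9\right)^{2} + 324\right) + \left(7 - \frac{1}{36 \left(- \frac{2}{-4}\right)}\right) = \left(\left(-6 - 9\right)^{2} + 324\right) + \left(7 - \frac{1}{36 \left(\left(-2\right) \left(- \frac{1}{4}\right)\right)}\right) = \left(\left(-15\right)^{2} + 324\right) + \left(7 - \frac{\frac{1}{\frac{1}{2}}}{36}\right) = \left(225 + 324\right) + \left(7 - \frac{1}{18}\right) = 549 + \left(7 - \frac{1}{18}\right) = 549 + \frac{125}{18} = \frac{10007}{18}$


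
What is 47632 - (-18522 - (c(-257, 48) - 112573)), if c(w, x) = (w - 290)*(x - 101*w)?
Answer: -14271154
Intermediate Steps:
c(w, x) = (-290 + w)*(x - 101*w)
47632 - (-18522 - (c(-257, 48) - 112573)) = 47632 - (-18522 - ((-290*48 - 101*(-257)² + 29290*(-257) - 257*48) - 112573)) = 47632 - (-18522 - ((-13920 - 101*66049 - 7527530 - 12336) - 112573)) = 47632 - (-18522 - ((-13920 - 6670949 - 7527530 - 12336) - 112573)) = 47632 - (-18522 - (-14224735 - 112573)) = 47632 - (-18522 - 1*(-14337308)) = 47632 - (-18522 + 14337308) = 47632 - 1*14318786 = 47632 - 14318786 = -14271154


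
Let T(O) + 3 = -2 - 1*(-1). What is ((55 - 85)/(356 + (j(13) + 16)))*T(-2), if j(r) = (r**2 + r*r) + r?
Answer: 40/241 ≈ 0.16598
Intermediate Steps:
T(O) = -4 (T(O) = -3 + (-2 - 1*(-1)) = -3 + (-2 + 1) = -3 - 1 = -4)
j(r) = r + 2*r**2 (j(r) = (r**2 + r**2) + r = 2*r**2 + r = r + 2*r**2)
((55 - 85)/(356 + (j(13) + 16)))*T(-2) = ((55 - 85)/(356 + (13*(1 + 2*13) + 16)))*(-4) = -30/(356 + (13*(1 + 26) + 16))*(-4) = -30/(356 + (13*27 + 16))*(-4) = -30/(356 + (351 + 16))*(-4) = -30/(356 + 367)*(-4) = -30/723*(-4) = -30*1/723*(-4) = -10/241*(-4) = 40/241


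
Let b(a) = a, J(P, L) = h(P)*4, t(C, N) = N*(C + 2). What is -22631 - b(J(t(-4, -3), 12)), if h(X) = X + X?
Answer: -22679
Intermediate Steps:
h(X) = 2*X
t(C, N) = N*(2 + C)
J(P, L) = 8*P (J(P, L) = (2*P)*4 = 8*P)
-22631 - b(J(t(-4, -3), 12)) = -22631 - 8*(-3*(2 - 4)) = -22631 - 8*(-3*(-2)) = -22631 - 8*6 = -22631 - 1*48 = -22631 - 48 = -22679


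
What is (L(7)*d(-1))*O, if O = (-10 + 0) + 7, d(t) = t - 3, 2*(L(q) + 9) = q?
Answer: -66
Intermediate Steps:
L(q) = -9 + q/2
d(t) = -3 + t
O = -3 (O = -10 + 7 = -3)
(L(7)*d(-1))*O = ((-9 + (½)*7)*(-3 - 1))*(-3) = ((-9 + 7/2)*(-4))*(-3) = -11/2*(-4)*(-3) = 22*(-3) = -66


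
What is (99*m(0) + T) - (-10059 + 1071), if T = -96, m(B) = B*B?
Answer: 8892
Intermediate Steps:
m(B) = B²
(99*m(0) + T) - (-10059 + 1071) = (99*0² - 96) - (-10059 + 1071) = (99*0 - 96) - 1*(-8988) = (0 - 96) + 8988 = -96 + 8988 = 8892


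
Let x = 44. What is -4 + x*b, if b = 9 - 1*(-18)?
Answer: 1184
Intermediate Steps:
b = 27 (b = 9 + 18 = 27)
-4 + x*b = -4 + 44*27 = -4 + 1188 = 1184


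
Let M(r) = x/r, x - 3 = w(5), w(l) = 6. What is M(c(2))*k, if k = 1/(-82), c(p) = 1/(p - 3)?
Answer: 9/82 ≈ 0.10976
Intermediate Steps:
x = 9 (x = 3 + 6 = 9)
c(p) = 1/(-3 + p)
k = -1/82 ≈ -0.012195
M(r) = 9/r
M(c(2))*k = (9/(1/(-3 + 2)))*(-1/82) = (9/(1/(-1)))*(-1/82) = (9/(-1))*(-1/82) = (9*(-1))*(-1/82) = -9*(-1/82) = 9/82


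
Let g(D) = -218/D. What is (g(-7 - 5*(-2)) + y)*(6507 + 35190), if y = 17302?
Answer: 718411512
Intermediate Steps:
(g(-7 - 5*(-2)) + y)*(6507 + 35190) = (-218/(-7 - 5*(-2)) + 17302)*(6507 + 35190) = (-218/(-7 + 10) + 17302)*41697 = (-218/3 + 17302)*41697 = (51688/3)*41697 = 718411512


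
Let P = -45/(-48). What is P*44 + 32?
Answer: 293/4 ≈ 73.250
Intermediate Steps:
P = 15/16 (P = -45*(-1/48) = 15/16 ≈ 0.93750)
P*44 + 32 = (15/16)*44 + 32 = 165/4 + 32 = 293/4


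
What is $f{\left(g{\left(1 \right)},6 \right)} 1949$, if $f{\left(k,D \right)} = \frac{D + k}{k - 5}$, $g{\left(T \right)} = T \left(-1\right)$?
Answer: $- \frac{9745}{6} \approx -1624.2$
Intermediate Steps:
$g{\left(T \right)} = - T$
$f{\left(k,D \right)} = \frac{D + k}{-5 + k}$
$f{\left(g{\left(1 \right)},6 \right)} 1949 = \frac{6 - 1}{-5 - 1} \cdot 1949 = \frac{1}{-6} \cdot 5 \cdot 1949 = \left(- \frac{1}{6}\right) 5 \cdot 1949 = \left(- \frac{5}{6}\right) 1949 = - \frac{9745}{6}$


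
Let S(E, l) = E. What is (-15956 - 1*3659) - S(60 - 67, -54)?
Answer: -19608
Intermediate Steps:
(-15956 - 1*3659) - S(60 - 67, -54) = (-15956 - 1*3659) - (60 - 67) = (-15956 - 3659) - 1*(-7) = -19615 + 7 = -19608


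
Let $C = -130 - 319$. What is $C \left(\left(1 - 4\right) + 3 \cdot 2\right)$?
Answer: $-1347$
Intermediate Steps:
$C = -449$ ($C = -130 - 319 = -449$)
$C \left(\left(1 - 4\right) + 3 \cdot 2\right) = - 449 \left(\left(1 - 4\right) + 3 \cdot 2\right) = - 449 \left(\left(1 - 4\right) + 6\right) = - 449 \left(-3 + 6\right) = \left(-449\right) 3 = -1347$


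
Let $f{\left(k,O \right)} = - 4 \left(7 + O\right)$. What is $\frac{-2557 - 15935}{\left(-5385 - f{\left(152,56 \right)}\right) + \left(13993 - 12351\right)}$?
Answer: $\frac{18492}{3491} \approx 5.2971$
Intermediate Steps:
$f{\left(k,O \right)} = -28 - 4 O$
$\frac{-2557 - 15935}{\left(-5385 - f{\left(152,56 \right)}\right) + \left(13993 - 12351\right)} = \frac{-2557 - 15935}{\left(-5385 - \left(-28 - 224\right)\right) + \left(13993 - 12351\right)} = - \frac{18492}{\left(-5385 - \left(-28 - 224\right)\right) + 1642} = - \frac{18492}{\left(-5385 - -252\right) + 1642} = - \frac{18492}{\left(-5385 + 252\right) + 1642} = - \frac{18492}{-5133 + 1642} = - \frac{18492}{-3491} = \left(-18492\right) \left(- \frac{1}{3491}\right) = \frac{18492}{3491}$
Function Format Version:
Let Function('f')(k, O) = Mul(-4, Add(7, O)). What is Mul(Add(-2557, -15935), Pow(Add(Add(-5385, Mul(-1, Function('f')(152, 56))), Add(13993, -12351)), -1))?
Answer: Rational(18492, 3491) ≈ 5.2971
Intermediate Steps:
Function('f')(k, O) = Add(-28, Mul(-4, O))
Mul(Add(-2557, -15935), Pow(Add(Add(-5385, Mul(-1, Function('f')(152, 56))), Add(13993, -12351)), -1)) = Mul(Add(-2557, -15935), Pow(Add(Add(-5385, Mul(-1, Add(-28, Mul(-4, 56)))), Add(13993, -12351)), -1)) = Mul(-18492, Pow(Add(Add(-5385, Mul(-1, Add(-28, -224))), 1642), -1)) = Mul(-18492, Pow(Add(Add(-5385, Mul(-1, -252)), 1642), -1)) = Mul(-18492, Pow(Add(Add(-5385, 252), 1642), -1)) = Mul(-18492, Pow(Add(-5133, 1642), -1)) = Mul(-18492, Pow(-3491, -1)) = Mul(-18492, Rational(-1, 3491)) = Rational(18492, 3491)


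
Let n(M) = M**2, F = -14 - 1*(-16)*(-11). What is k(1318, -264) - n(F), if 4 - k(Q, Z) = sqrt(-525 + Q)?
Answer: -36096 - sqrt(793) ≈ -36124.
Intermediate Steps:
k(Q, Z) = 4 - sqrt(-525 + Q)
F = -190 (F = -14 + 16*(-11) = -14 - 176 = -190)
k(1318, -264) - n(F) = (4 - sqrt(-525 + 1318)) - 1*(-190)**2 = (4 - sqrt(793)) - 1*36100 = (4 - sqrt(793)) - 36100 = -36096 - sqrt(793)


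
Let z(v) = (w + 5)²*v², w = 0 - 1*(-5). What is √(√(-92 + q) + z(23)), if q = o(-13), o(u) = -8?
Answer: √(52900 + 10*I) ≈ 230.0 + 0.022*I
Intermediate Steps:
w = 5 (w = 0 + 5 = 5)
q = -8
z(v) = 100*v² (z(v) = (5 + 5)²*v² = 10²*v² = 100*v²)
√(√(-92 + q) + z(23)) = √(√(-92 - 8) + 100*23²) = √(√(-100) + 100*529) = √(10*I + 52900) = √(52900 + 10*I)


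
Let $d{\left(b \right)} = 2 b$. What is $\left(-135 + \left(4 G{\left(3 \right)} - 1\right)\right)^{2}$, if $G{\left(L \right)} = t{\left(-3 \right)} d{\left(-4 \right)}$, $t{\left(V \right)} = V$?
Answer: $1600$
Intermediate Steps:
$G{\left(L \right)} = 24$ ($G{\left(L \right)} = - 3 \cdot 2 \left(-4\right) = \left(-3\right) \left(-8\right) = 24$)
$\left(-135 + \left(4 G{\left(3 \right)} - 1\right)\right)^{2} = \left(-135 + \left(4 \cdot 24 - 1\right)\right)^{2} = \left(-135 + \left(96 - 1\right)\right)^{2} = \left(-135 + 95\right)^{2} = \left(-40\right)^{2} = 1600$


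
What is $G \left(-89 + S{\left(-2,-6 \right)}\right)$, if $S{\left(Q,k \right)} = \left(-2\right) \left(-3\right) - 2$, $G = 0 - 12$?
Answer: $1020$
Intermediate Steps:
$G = -12$
$S{\left(Q,k \right)} = 4$ ($S{\left(Q,k \right)} = 6 - 2 = 4$)
$G \left(-89 + S{\left(-2,-6 \right)}\right) = - 12 \left(-89 + 4\right) = \left(-12\right) \left(-85\right) = 1020$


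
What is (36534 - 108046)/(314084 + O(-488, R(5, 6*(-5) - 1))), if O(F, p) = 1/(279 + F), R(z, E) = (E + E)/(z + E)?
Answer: -14946008/65643555 ≈ -0.22768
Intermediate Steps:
R(z, E) = 2*E/(E + z) (R(z, E) = (2*E)/(E + z) = 2*E/(E + z))
(36534 - 108046)/(314084 + O(-488, R(5, 6*(-5) - 1))) = (36534 - 108046)/(314084 + 1/(279 - 488)) = -71512/(314084 + 1/(-209)) = -71512/(314084 - 1/209) = -71512/65643555/209 = -71512*209/65643555 = -14946008/65643555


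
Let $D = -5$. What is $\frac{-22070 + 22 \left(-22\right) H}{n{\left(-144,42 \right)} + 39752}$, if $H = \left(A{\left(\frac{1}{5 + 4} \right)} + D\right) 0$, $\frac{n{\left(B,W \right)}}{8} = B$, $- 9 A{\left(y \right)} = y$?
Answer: $- \frac{2207}{3860} \approx -0.57176$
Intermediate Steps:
$A{\left(y \right)} = - \frac{y}{9}$
$n{\left(B,W \right)} = 8 B$
$H = 0$ ($H = \left(- \frac{1}{9 \left(5 + 4\right)} - 5\right) 0 = \left(- \frac{1}{9 \cdot 9} - 5\right) 0 = \left(\left(- \frac{1}{9}\right) \frac{1}{9} - 5\right) 0 = \left(- \frac{1}{81} - 5\right) 0 = \left(- \frac{406}{81}\right) 0 = 0$)
$\frac{-22070 + 22 \left(-22\right) H}{n{\left(-144,42 \right)} + 39752} = \frac{-22070 + 22 \left(-22\right) 0}{8 \left(-144\right) + 39752} = \frac{-22070 - 0}{-1152 + 39752} = \frac{-22070 + 0}{38600} = \left(-22070\right) \frac{1}{38600} = - \frac{2207}{3860}$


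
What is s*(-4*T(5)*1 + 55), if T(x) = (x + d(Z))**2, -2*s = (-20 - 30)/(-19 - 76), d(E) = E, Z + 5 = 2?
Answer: -195/19 ≈ -10.263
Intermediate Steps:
Z = -3 (Z = -5 + 2 = -3)
s = -5/19 (s = -(-20 - 30)/(2*(-19 - 76)) = -(-25)/(-95) = -(-25)*(-1)/95 = -1/2*10/19 = -5/19 ≈ -0.26316)
T(x) = (-3 + x)**2 (T(x) = (x - 3)**2 = (-3 + x)**2)
s*(-4*T(5)*1 + 55) = -5*(-4*(-3 + 5)**2*1 + 55)/19 = -5*(-4*2**2*1 + 55)/19 = -5*(-4*4*1 + 55)/19 = -5*(-16*1 + 55)/19 = -5*(-16 + 55)/19 = -5/19*39 = -195/19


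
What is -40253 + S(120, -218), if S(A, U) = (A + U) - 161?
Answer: -40512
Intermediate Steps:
S(A, U) = -161 + A + U
-40253 + S(120, -218) = -40253 + (-161 + 120 - 218) = -40253 - 259 = -40512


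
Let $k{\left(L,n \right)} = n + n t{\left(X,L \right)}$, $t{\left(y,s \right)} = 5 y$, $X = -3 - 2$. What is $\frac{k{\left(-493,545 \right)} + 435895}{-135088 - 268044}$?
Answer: $- \frac{422815}{403132} \approx -1.0488$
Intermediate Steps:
$X = -5$ ($X = -3 - 2 = -5$)
$k{\left(L,n \right)} = - 24 n$ ($k{\left(L,n \right)} = n + n 5 \left(-5\right) = n + n \left(-25\right) = n - 25 n = - 24 n$)
$\frac{k{\left(-493,545 \right)} + 435895}{-135088 - 268044} = \frac{\left(-24\right) 545 + 435895}{-135088 - 268044} = \frac{-13080 + 435895}{-403132} = 422815 \left(- \frac{1}{403132}\right) = - \frac{422815}{403132}$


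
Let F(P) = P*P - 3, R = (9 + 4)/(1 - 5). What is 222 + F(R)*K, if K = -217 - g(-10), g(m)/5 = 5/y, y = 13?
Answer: -149095/104 ≈ -1433.6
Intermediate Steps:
g(m) = 25/13 (g(m) = 5*(5/13) = 25/13)
R = -13/4 (R = 13/(-4) = 13*(-1/4) = -13/4 ≈ -3.2500)
K = -2846/13 (K = -217 - 1*25/13 = -217 - 25/13 = -2846/13 ≈ -218.92)
F(P) = -3 + P**2 (F(P) = P**2 - 3 = -3 + P**2)
222 + F(R)*K = 222 + (-3 + (-13/4)**2)*(-2846/13) = 222 + (-3 + 169/16)*(-2846/13) = 222 + (121/16)*(-2846/13) = 222 - 172183/104 = -149095/104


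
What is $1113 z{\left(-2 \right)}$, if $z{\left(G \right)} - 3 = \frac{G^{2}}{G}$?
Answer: $1113$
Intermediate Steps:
$z{\left(G \right)} = 3 + G$ ($z{\left(G \right)} = 3 + \frac{G^{2}}{G} = 3 + G$)
$1113 z{\left(-2 \right)} = 1113 \left(3 - 2\right) = 1113 \cdot 1 = 1113$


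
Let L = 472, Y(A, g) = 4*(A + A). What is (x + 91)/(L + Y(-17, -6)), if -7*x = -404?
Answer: 347/784 ≈ 0.44260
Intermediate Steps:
Y(A, g) = 8*A (Y(A, g) = 4*(2*A) = 8*A)
x = 404/7 (x = -1/7*(-404) = 404/7 ≈ 57.714)
(x + 91)/(L + Y(-17, -6)) = (404/7 + 91)/(472 + 8*(-17)) = 1041/(7*(472 - 136)) = (1041/7)/336 = (1041/7)*(1/336) = 347/784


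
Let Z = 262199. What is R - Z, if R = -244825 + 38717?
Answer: -468307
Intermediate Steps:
R = -206108
R - Z = -206108 - 1*262199 = -206108 - 262199 = -468307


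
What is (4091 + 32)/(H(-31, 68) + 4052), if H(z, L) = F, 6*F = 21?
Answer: 8246/8111 ≈ 1.0166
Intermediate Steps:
F = 7/2 (F = (⅙)*21 = 7/2 ≈ 3.5000)
H(z, L) = 7/2
(4091 + 32)/(H(-31, 68) + 4052) = (4091 + 32)/(7/2 + 4052) = 4123/(8111/2) = 4123*(2/8111) = 8246/8111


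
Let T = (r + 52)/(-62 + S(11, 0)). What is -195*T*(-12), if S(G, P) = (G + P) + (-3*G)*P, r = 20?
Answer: -56160/17 ≈ -3303.5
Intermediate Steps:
S(G, P) = G + P - 3*G*P (S(G, P) = (G + P) - 3*G*P = G + P - 3*G*P)
T = -24/17 (T = (20 + 52)/(-62 + (11 + 0 - 3*11*0)) = 72/(-62 + (11 + 0 + 0)) = 72/(-62 + 11) = 72/(-51) = 72*(-1/51) = -24/17 ≈ -1.4118)
-195*T*(-12) = -195*(-24/17)*(-12) = (4680/17)*(-12) = -56160/17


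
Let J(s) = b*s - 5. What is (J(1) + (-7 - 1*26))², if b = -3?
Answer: 1681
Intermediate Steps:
J(s) = -5 - 3*s (J(s) = -3*s - 5 = -5 - 3*s)
(J(1) + (-7 - 1*26))² = ((-5 - 3*1) + (-7 - 1*26))² = ((-5 - 3) + (-7 - 26))² = (-8 - 33)² = (-41)² = 1681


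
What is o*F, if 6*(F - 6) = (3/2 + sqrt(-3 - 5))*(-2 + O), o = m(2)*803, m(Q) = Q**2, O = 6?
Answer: 22484 + 12848*I*sqrt(2)/3 ≈ 22484.0 + 6056.6*I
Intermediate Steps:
o = 3212 (o = 2**2*803 = 4*803 = 3212)
F = 7 + 4*I*sqrt(2)/3 (F = 6 + ((3/2 + sqrt(-3 - 5))*(-2 + 6))/6 = 6 + ((3*(1/2) + sqrt(-8))*4)/6 = 6 + ((3/2 + 2*I*sqrt(2))*4)/6 = 6 + (6 + 8*I*sqrt(2))/6 = 6 + (1 + 4*I*sqrt(2)/3) = 7 + 4*I*sqrt(2)/3 ≈ 7.0 + 1.8856*I)
o*F = 3212*(7 + 4*I*sqrt(2)/3) = 22484 + 12848*I*sqrt(2)/3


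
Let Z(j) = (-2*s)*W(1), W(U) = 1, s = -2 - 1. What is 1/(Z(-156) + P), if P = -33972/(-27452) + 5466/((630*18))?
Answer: 12971070/100130383 ≈ 0.12954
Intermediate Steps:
s = -3
P = 22303963/12971070 (P = -33972*(-1/27452) + 5466/11340 = 8493/6863 + 5466*(1/11340) = 8493/6863 + 911/1890 = 22303963/12971070 ≈ 1.7195)
Z(j) = 6 (Z(j) = -2*(-3)*1 = 6*1 = 6)
1/(Z(-156) + P) = 1/(6 + 22303963/12971070) = 1/(100130383/12971070) = 12971070/100130383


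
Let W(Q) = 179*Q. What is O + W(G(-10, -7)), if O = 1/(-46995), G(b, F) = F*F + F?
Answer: 353308409/46995 ≈ 7518.0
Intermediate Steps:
G(b, F) = F + F**2 (G(b, F) = F**2 + F = F + F**2)
O = -1/46995 ≈ -2.1279e-5
O + W(G(-10, -7)) = -1/46995 + 179*(-7*(1 - 7)) = -1/46995 + 179*(-7*(-6)) = -1/46995 + 179*42 = -1/46995 + 7518 = 353308409/46995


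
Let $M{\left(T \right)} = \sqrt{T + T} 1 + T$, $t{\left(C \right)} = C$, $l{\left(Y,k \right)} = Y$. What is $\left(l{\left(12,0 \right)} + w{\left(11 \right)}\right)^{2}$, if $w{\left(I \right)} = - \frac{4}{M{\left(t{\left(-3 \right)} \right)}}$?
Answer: $\frac{32 \left(23 i + 30 \sqrt{6}\right)}{3 \left(i + 2 \sqrt{6}\right)} \approx 163.41 + 16.722 i$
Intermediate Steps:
$M{\left(T \right)} = T + \sqrt{2} \sqrt{T}$ ($M{\left(T \right)} = \sqrt{2 T} 1 + T = \sqrt{2} \sqrt{T} 1 + T = \sqrt{2} \sqrt{T} + T = T + \sqrt{2} \sqrt{T}$)
$w{\left(I \right)} = - \frac{4}{-3 + i \sqrt{6}}$ ($w{\left(I \right)} = - \frac{4}{-3 + \sqrt{2} \sqrt{-3}} = - \frac{4}{-3 + \sqrt{2} i \sqrt{3}} = - \frac{4}{-3 + i \sqrt{6}}$)
$\left(l{\left(12,0 \right)} + w{\left(11 \right)}\right)^{2} = \left(12 + \left(\frac{4}{5} + \frac{4 i \sqrt{6}}{15}\right)\right)^{2} = \left(\frac{64}{5} + \frac{4 i \sqrt{6}}{15}\right)^{2}$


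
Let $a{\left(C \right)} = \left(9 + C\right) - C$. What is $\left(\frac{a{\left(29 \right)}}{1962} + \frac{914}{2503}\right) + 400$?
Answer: $\frac{218463355}{545654} \approx 400.37$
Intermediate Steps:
$a{\left(C \right)} = 9$
$\left(\frac{a{\left(29 \right)}}{1962} + \frac{914}{2503}\right) + 400 = \left(\frac{9}{1962} + \frac{914}{2503}\right) + 400 = \left(9 \cdot \frac{1}{1962} + 914 \cdot \frac{1}{2503}\right) + 400 = \left(\frac{1}{218} + \frac{914}{2503}\right) + 400 = \frac{201755}{545654} + 400 = \frac{218463355}{545654}$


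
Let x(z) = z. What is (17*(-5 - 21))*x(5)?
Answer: -2210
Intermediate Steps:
(17*(-5 - 21))*x(5) = (17*(-5 - 21))*5 = (17*(-26))*5 = -442*5 = -2210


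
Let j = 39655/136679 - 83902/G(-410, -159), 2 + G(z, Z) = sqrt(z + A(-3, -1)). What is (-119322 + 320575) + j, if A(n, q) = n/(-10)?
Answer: 16289459869102/80777289 + 11986*I*sqrt(40970)/591 ≈ 2.0166e+5 + 4105.1*I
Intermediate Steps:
A(n, q) = -n/10 (A(n, q) = n*(-1/10) = -n/10)
G(z, Z) = -2 + sqrt(3/10 + z) (G(z, Z) = -2 + sqrt(z - 1/10*(-3)) = -2 + sqrt(z + 3/10) = -2 + sqrt(3/10 + z))
j = 39655/136679 - 83902/(-2 + I*sqrt(40970)/10) (j = 39655/136679 - 83902/(-2 + sqrt(30 + 100*(-410))/10) = 39655*(1/136679) - 83902/(-2 + sqrt(30 - 41000)/10) = 39655/136679 - 83902/(-2 + sqrt(-40970)/10) = 39655/136679 - 83902/(-2 + (I*sqrt(40970))/10) = 39655/136679 - 83902/(-2 + I*sqrt(40970)/10) ≈ 405.91 + 4105.1*I)
(-119322 + 320575) + j = (-119322 + 320575) + (32788125985/80777289 + 11986*I*sqrt(40970)/591) = 201253 + (32788125985/80777289 + 11986*I*sqrt(40970)/591) = 16289459869102/80777289 + 11986*I*sqrt(40970)/591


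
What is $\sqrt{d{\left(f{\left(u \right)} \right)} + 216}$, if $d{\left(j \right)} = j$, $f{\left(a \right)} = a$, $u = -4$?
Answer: $2 \sqrt{53} \approx 14.56$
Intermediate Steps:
$\sqrt{d{\left(f{\left(u \right)} \right)} + 216} = \sqrt{-4 + 216} = \sqrt{212} = 2 \sqrt{53}$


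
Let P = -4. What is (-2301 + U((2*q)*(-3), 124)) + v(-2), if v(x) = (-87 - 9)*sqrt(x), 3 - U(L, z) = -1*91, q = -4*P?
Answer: -2207 - 96*I*sqrt(2) ≈ -2207.0 - 135.76*I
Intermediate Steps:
q = 16 (q = -4*(-4) = 16)
U(L, z) = 94 (U(L, z) = 3 - (-1)*91 = 3 - 1*(-91) = 3 + 91 = 94)
v(x) = -96*sqrt(x)
(-2301 + U((2*q)*(-3), 124)) + v(-2) = (-2301 + 94) - 96*I*sqrt(2) = -2207 - 96*I*sqrt(2)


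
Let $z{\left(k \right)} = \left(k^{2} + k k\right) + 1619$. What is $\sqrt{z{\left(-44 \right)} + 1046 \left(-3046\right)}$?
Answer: $25 i \sqrt{5089} \approx 1783.4 i$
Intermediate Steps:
$z{\left(k \right)} = 1619 + 2 k^{2}$ ($z{\left(k \right)} = \left(k^{2} + k^{2}\right) + 1619 = 2 k^{2} + 1619 = 1619 + 2 k^{2}$)
$\sqrt{z{\left(-44 \right)} + 1046 \left(-3046\right)} = \sqrt{\left(1619 + 2 \left(-44\right)^{2}\right) + 1046 \left(-3046\right)} = \sqrt{\left(1619 + 2 \cdot 1936\right) - 3186116} = \sqrt{\left(1619 + 3872\right) - 3186116} = \sqrt{5491 - 3186116} = \sqrt{-3180625} = 25 i \sqrt{5089}$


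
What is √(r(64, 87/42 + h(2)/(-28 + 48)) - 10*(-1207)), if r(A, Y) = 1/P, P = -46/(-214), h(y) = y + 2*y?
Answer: √6387491/23 ≈ 109.88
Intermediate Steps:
h(y) = 3*y
P = 23/107 (P = -46*(-1/214) = 23/107 ≈ 0.21495)
r(A, Y) = 107/23 (r(A, Y) = 1/(23/107) = 107/23)
√(r(64, 87/42 + h(2)/(-28 + 48)) - 10*(-1207)) = √(107/23 - 10*(-1207)) = √(107/23 + 12070) = √(277717/23) = √6387491/23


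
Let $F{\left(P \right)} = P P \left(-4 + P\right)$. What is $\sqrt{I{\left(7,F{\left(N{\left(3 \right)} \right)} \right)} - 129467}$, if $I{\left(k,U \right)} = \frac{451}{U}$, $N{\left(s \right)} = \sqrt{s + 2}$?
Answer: $\frac{\sqrt{-12948955 + 3236675 \sqrt{5}}}{5 \sqrt{4 - \sqrt{5}}} \approx 359.89 i$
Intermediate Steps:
$N{\left(s \right)} = \sqrt{2 + s}$
$F{\left(P \right)} = P^{2} \left(-4 + P\right)$
$\sqrt{I{\left(7,F{\left(N{\left(3 \right)} \right)} \right)} - 129467} = \sqrt{\frac{451}{\left(\sqrt{2 + 3}\right)^{2} \left(-4 + \sqrt{2 + 3}\right)} - 129467} = \sqrt{\frac{451}{\left(\sqrt{5}\right)^{2} \left(-4 + \sqrt{5}\right)} - 129467} = \sqrt{\frac{451}{5 \left(-4 + \sqrt{5}\right)} - 129467} = \sqrt{\frac{451}{-20 + 5 \sqrt{5}} - 129467} = \sqrt{-129467 + \frac{451}{-20 + 5 \sqrt{5}}}$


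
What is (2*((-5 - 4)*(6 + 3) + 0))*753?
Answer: -121986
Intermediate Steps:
(2*((-5 - 4)*(6 + 3) + 0))*753 = (2*(-9*9 + 0))*753 = (2*(-81 + 0))*753 = (2*(-81))*753 = -162*753 = -121986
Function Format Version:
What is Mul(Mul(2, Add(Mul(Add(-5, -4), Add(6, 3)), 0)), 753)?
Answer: -121986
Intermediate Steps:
Mul(Mul(2, Add(Mul(Add(-5, -4), Add(6, 3)), 0)), 753) = Mul(Mul(2, Add(Mul(-9, 9), 0)), 753) = Mul(Mul(2, Add(-81, 0)), 753) = Mul(Mul(2, -81), 753) = Mul(-162, 753) = -121986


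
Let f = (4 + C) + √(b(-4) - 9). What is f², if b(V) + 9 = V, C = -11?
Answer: (7 - I*√22)² ≈ 27.0 - 65.666*I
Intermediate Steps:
b(V) = -9 + V
f = -7 + I*√22 (f = (4 - 11) + √((-9 - 4) - 9) = -7 + √(-13 - 9) = -7 + √(-22) = -7 + I*√22 ≈ -7.0 + 4.6904*I)
f² = (-7 + I*√22)²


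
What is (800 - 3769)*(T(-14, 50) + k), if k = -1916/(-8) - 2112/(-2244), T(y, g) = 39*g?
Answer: -221116275/34 ≈ -6.5034e+6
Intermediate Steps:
k = 8175/34 (k = -1916*(-⅛) - 2112*(-1/2244) = 479/2 + 16/17 = 8175/34 ≈ 240.44)
(800 - 3769)*(T(-14, 50) + k) = (800 - 3769)*(39*50 + 8175/34) = -2969*(1950 + 8175/34) = -2969*74475/34 = -221116275/34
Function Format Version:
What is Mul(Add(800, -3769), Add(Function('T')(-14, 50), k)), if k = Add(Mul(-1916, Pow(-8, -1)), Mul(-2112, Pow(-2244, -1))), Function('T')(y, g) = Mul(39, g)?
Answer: Rational(-221116275, 34) ≈ -6.5034e+6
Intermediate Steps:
k = Rational(8175, 34) (k = Add(Mul(-1916, Rational(-1, 8)), Mul(-2112, Rational(-1, 2244))) = Add(Rational(479, 2), Rational(16, 17)) = Rational(8175, 34) ≈ 240.44)
Mul(Add(800, -3769), Add(Function('T')(-14, 50), k)) = Mul(Add(800, -3769), Add(Mul(39, 50), Rational(8175, 34))) = Mul(-2969, Add(1950, Rational(8175, 34))) = Mul(-2969, Rational(74475, 34)) = Rational(-221116275, 34)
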